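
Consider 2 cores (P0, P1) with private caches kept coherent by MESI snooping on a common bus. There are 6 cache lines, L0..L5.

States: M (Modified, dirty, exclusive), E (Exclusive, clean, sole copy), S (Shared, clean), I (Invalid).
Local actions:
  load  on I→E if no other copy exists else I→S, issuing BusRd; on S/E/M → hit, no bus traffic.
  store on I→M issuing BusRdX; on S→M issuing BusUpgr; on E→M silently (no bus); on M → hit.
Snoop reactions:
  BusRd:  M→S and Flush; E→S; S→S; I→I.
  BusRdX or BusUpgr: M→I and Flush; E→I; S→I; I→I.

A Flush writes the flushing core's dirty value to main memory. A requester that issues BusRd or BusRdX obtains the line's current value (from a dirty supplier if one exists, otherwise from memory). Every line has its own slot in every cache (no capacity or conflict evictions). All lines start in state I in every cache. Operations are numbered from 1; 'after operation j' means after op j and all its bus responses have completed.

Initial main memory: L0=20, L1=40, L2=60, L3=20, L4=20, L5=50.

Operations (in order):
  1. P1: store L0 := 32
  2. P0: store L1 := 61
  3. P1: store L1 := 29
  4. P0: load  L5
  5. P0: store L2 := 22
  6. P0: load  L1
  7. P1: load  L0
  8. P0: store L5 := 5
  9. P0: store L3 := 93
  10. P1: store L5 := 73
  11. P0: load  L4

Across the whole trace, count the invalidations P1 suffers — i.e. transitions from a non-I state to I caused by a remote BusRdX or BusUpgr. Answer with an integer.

step 1: P1: store L0 := 32  ⟶  IM  (L0)  txn=BusRdX  M[L0]=20
step 2: P0: store L1 := 61  ⟶  MI  (L1)  txn=BusRdX  M[L1]=40
step 3: P1: store L1 := 29  ⟶  IM  (L1)  txn=BusRdX+Flush  M[L1]=61
step 4: P0: load  L5  ⟶  EI  (L5)  txn=BusRd  M[L5]=50
step 5: P0: store L2 := 22  ⟶  MI  (L2)  txn=BusRdX  M[L2]=60
step 6: P0: load  L1  ⟶  SS  (L1)  txn=BusRd+Flush  M[L1]=29
step 7: P1: load  L0  ⟶  IM  (L0)  txn=∅  M[L0]=20
step 8: P0: store L5 := 5  ⟶  MI  (L5)  txn=∅  M[L5]=50
step 9: P0: store L3 := 93  ⟶  MI  (L3)  txn=BusRdX  M[L3]=20
step 10: P1: store L5 := 73  ⟶  IM  (L5)  txn=BusRdX+Flush  M[L5]=5
step 11: P0: load  L4  ⟶  EI  (L4)  txn=BusRd  M[L4]=20

invalidations = 0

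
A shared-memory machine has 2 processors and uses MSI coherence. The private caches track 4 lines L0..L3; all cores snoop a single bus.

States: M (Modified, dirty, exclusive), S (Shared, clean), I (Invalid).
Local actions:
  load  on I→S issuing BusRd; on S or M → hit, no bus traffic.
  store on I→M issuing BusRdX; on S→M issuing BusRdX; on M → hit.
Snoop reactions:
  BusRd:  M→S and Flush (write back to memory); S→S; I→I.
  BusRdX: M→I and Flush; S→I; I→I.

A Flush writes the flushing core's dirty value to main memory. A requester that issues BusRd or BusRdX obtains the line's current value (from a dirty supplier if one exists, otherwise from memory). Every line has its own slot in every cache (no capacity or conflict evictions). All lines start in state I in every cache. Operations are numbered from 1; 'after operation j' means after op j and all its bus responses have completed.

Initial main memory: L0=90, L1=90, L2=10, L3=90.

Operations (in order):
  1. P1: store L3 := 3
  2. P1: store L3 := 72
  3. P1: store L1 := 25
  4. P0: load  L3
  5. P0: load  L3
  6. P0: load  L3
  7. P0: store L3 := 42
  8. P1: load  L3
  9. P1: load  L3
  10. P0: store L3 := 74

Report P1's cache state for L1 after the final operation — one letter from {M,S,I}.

state = M

  op1 P1: store L3 := 3 → I/M on L3; bus BusRdX; mem=90
  op2 P1: store L3 := 72 → I/M on L3; bus (none); mem=90
  op3 P1: store L1 := 25 → I/M on L1; bus BusRdX; mem=90
  op4 P0: load  L3 → S/S on L3; bus BusRd Flush; mem=72
  op5 P0: load  L3 → S/S on L3; bus (none); mem=72
  op6 P0: load  L3 → S/S on L3; bus (none); mem=72
  op7 P0: store L3 := 42 → M/I on L3; bus BusRdX; mem=72
  op8 P1: load  L3 → S/S on L3; bus BusRd Flush; mem=42
  op9 P1: load  L3 → S/S on L3; bus (none); mem=42
  op10 P0: store L3 := 74 → M/I on L3; bus BusRdX; mem=42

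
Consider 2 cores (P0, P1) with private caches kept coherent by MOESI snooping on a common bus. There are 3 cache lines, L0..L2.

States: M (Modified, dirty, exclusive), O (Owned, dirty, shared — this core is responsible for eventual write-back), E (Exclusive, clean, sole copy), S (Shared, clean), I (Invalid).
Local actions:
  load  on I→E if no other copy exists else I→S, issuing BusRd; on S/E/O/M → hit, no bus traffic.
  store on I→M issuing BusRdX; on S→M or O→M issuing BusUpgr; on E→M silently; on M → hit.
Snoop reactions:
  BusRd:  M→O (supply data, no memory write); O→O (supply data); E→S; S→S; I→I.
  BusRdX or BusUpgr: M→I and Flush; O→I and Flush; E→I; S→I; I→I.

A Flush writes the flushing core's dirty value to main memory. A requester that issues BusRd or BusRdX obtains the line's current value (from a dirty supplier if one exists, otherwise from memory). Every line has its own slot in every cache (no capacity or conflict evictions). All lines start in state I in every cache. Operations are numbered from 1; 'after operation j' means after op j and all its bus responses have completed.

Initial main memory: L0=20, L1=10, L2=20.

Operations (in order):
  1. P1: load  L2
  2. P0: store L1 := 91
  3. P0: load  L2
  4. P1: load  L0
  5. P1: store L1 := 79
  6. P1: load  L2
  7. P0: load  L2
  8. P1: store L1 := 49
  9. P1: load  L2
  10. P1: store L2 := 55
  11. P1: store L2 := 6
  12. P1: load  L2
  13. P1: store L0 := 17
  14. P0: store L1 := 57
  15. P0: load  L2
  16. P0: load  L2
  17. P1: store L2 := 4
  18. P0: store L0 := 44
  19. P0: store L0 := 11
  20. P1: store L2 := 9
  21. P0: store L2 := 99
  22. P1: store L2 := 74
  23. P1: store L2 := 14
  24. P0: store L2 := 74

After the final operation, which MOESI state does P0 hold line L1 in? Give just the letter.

state = M

  op1 P1: load  L2 → I/E on L2; bus BusRd; mem=20
  op2 P0: store L1 := 91 → M/I on L1; bus BusRdX; mem=10
  op3 P0: load  L2 → S/S on L2; bus BusRd; mem=20
  op4 P1: load  L0 → I/E on L0; bus BusRd; mem=20
  op5 P1: store L1 := 79 → I/M on L1; bus BusRdX Flush; mem=91
  op6 P1: load  L2 → S/S on L2; bus (none); mem=20
  op7 P0: load  L2 → S/S on L2; bus (none); mem=20
  op8 P1: store L1 := 49 → I/M on L1; bus (none); mem=91
  op9 P1: load  L2 → S/S on L2; bus (none); mem=20
  op10 P1: store L2 := 55 → I/M on L2; bus BusUpgr; mem=20
  op11 P1: store L2 := 6 → I/M on L2; bus (none); mem=20
  op12 P1: load  L2 → I/M on L2; bus (none); mem=20
  op13 P1: store L0 := 17 → I/M on L0; bus (none); mem=20
  op14 P0: store L1 := 57 → M/I on L1; bus BusRdX Flush; mem=49
  op15 P0: load  L2 → S/O on L2; bus BusRd; mem=20
  op16 P0: load  L2 → S/O on L2; bus (none); mem=20
  op17 P1: store L2 := 4 → I/M on L2; bus BusUpgr; mem=20
  op18 P0: store L0 := 44 → M/I on L0; bus BusRdX Flush; mem=17
  op19 P0: store L0 := 11 → M/I on L0; bus (none); mem=17
  op20 P1: store L2 := 9 → I/M on L2; bus (none); mem=20
  op21 P0: store L2 := 99 → M/I on L2; bus BusRdX Flush; mem=9
  op22 P1: store L2 := 74 → I/M on L2; bus BusRdX Flush; mem=99
  op23 P1: store L2 := 14 → I/M on L2; bus (none); mem=99
  op24 P0: store L2 := 74 → M/I on L2; bus BusRdX Flush; mem=14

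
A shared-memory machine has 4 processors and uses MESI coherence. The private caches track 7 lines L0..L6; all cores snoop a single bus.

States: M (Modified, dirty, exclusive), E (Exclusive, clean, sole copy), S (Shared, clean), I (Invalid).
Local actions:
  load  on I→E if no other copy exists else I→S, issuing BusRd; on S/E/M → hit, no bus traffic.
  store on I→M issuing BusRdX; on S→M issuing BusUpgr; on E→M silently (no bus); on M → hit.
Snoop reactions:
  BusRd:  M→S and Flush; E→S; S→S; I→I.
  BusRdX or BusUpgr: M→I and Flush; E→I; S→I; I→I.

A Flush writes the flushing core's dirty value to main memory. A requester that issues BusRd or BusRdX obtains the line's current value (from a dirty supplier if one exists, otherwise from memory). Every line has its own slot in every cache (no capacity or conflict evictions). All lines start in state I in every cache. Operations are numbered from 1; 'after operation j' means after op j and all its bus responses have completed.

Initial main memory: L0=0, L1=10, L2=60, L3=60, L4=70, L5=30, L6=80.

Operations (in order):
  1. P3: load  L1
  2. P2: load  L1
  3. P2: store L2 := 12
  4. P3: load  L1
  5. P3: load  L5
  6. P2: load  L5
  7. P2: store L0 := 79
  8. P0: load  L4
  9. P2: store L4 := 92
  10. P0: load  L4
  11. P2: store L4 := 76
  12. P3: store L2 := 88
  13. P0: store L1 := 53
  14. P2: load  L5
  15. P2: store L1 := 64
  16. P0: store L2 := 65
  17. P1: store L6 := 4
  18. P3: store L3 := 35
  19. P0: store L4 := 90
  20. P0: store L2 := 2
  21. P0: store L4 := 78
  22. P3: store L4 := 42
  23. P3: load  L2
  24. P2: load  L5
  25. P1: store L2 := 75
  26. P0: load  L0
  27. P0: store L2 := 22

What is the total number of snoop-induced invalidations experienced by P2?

invalidations = 3

step 1: P3: load  L1  ⟶  IIIE  (L1)  txn=BusRd  M[L1]=10
step 2: P2: load  L1  ⟶  IISS  (L1)  txn=BusRd  M[L1]=10
step 3: P2: store L2 := 12  ⟶  IIMI  (L2)  txn=BusRdX  M[L2]=60
step 4: P3: load  L1  ⟶  IISS  (L1)  txn=∅  M[L1]=10
step 5: P3: load  L5  ⟶  IIIE  (L5)  txn=BusRd  M[L5]=30
step 6: P2: load  L5  ⟶  IISS  (L5)  txn=BusRd  M[L5]=30
step 7: P2: store L0 := 79  ⟶  IIMI  (L0)  txn=BusRdX  M[L0]=0
step 8: P0: load  L4  ⟶  EIII  (L4)  txn=BusRd  M[L4]=70
step 9: P2: store L4 := 92  ⟶  IIMI  (L4)  txn=BusRdX  M[L4]=70
step 10: P0: load  L4  ⟶  SISI  (L4)  txn=BusRd+Flush  M[L4]=92
step 11: P2: store L4 := 76  ⟶  IIMI  (L4)  txn=BusUpgr  M[L4]=92
step 12: P3: store L2 := 88  ⟶  IIIM  (L2)  txn=BusRdX+Flush  M[L2]=12
step 13: P0: store L1 := 53  ⟶  MIII  (L1)  txn=BusRdX  M[L1]=10
step 14: P2: load  L5  ⟶  IISS  (L5)  txn=∅  M[L5]=30
step 15: P2: store L1 := 64  ⟶  IIMI  (L1)  txn=BusRdX+Flush  M[L1]=53
step 16: P0: store L2 := 65  ⟶  MIII  (L2)  txn=BusRdX+Flush  M[L2]=88
step 17: P1: store L6 := 4  ⟶  IMII  (L6)  txn=BusRdX  M[L6]=80
step 18: P3: store L3 := 35  ⟶  IIIM  (L3)  txn=BusRdX  M[L3]=60
step 19: P0: store L4 := 90  ⟶  MIII  (L4)  txn=BusRdX+Flush  M[L4]=76
step 20: P0: store L2 := 2  ⟶  MIII  (L2)  txn=∅  M[L2]=88
step 21: P0: store L4 := 78  ⟶  MIII  (L4)  txn=∅  M[L4]=76
step 22: P3: store L4 := 42  ⟶  IIIM  (L4)  txn=BusRdX+Flush  M[L4]=78
step 23: P3: load  L2  ⟶  SIIS  (L2)  txn=BusRd+Flush  M[L2]=2
step 24: P2: load  L5  ⟶  IISS  (L5)  txn=∅  M[L5]=30
step 25: P1: store L2 := 75  ⟶  IMII  (L2)  txn=BusRdX  M[L2]=2
step 26: P0: load  L0  ⟶  SISI  (L0)  txn=BusRd+Flush  M[L0]=79
step 27: P0: store L2 := 22  ⟶  MIII  (L2)  txn=BusRdX+Flush  M[L2]=75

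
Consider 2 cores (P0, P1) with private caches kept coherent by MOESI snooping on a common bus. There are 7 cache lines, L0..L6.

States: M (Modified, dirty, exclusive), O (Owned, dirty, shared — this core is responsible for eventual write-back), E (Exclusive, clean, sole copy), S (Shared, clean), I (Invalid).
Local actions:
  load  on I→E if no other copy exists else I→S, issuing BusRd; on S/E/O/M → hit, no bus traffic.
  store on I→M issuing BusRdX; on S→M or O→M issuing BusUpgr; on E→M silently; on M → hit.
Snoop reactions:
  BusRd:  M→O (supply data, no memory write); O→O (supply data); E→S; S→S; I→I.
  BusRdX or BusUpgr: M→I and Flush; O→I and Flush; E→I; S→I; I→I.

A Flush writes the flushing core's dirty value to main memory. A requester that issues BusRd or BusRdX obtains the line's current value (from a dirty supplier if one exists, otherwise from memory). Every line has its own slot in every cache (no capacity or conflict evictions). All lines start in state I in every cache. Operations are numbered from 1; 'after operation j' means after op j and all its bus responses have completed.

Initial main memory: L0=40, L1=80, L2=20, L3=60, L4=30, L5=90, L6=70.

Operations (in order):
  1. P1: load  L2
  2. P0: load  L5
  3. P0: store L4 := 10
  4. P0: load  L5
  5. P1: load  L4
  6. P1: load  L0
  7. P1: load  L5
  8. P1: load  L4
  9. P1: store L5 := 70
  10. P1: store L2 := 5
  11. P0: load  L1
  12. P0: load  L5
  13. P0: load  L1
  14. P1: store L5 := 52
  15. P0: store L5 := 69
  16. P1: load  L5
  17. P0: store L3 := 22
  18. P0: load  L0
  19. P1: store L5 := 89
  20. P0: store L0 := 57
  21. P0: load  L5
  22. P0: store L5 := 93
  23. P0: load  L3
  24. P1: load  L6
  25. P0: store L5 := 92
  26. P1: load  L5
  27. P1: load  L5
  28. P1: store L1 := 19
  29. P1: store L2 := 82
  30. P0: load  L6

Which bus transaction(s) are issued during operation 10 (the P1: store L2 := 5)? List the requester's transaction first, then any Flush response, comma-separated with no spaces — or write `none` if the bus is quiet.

step 1: P1: load  L2  ⟶  IE  (L2)  txn=BusRd  M[L2]=20
step 2: P0: load  L5  ⟶  EI  (L5)  txn=BusRd  M[L5]=90
step 3: P0: store L4 := 10  ⟶  MI  (L4)  txn=BusRdX  M[L4]=30
step 4: P0: load  L5  ⟶  EI  (L5)  txn=∅  M[L5]=90
step 5: P1: load  L4  ⟶  OS  (L4)  txn=BusRd  M[L4]=30
step 6: P1: load  L0  ⟶  IE  (L0)  txn=BusRd  M[L0]=40
step 7: P1: load  L5  ⟶  SS  (L5)  txn=BusRd  M[L5]=90
step 8: P1: load  L4  ⟶  OS  (L4)  txn=∅  M[L4]=30
step 9: P1: store L5 := 70  ⟶  IM  (L5)  txn=BusUpgr  M[L5]=90
step 10: P1: store L2 := 5  ⟶  IM  (L2)  txn=∅  M[L2]=20
step 11: P0: load  L1  ⟶  EI  (L1)  txn=BusRd  M[L1]=80
step 12: P0: load  L5  ⟶  SO  (L5)  txn=BusRd  M[L5]=90
step 13: P0: load  L1  ⟶  EI  (L1)  txn=∅  M[L1]=80
step 14: P1: store L5 := 52  ⟶  IM  (L5)  txn=BusUpgr  M[L5]=90
step 15: P0: store L5 := 69  ⟶  MI  (L5)  txn=BusRdX+Flush  M[L5]=52
step 16: P1: load  L5  ⟶  OS  (L5)  txn=BusRd  M[L5]=52
step 17: P0: store L3 := 22  ⟶  MI  (L3)  txn=BusRdX  M[L3]=60
step 18: P0: load  L0  ⟶  SS  (L0)  txn=BusRd  M[L0]=40
step 19: P1: store L5 := 89  ⟶  IM  (L5)  txn=BusUpgr+Flush  M[L5]=69
step 20: P0: store L0 := 57  ⟶  MI  (L0)  txn=BusUpgr  M[L0]=40
step 21: P0: load  L5  ⟶  SO  (L5)  txn=BusRd  M[L5]=69
step 22: P0: store L5 := 93  ⟶  MI  (L5)  txn=BusUpgr+Flush  M[L5]=89
step 23: P0: load  L3  ⟶  MI  (L3)  txn=∅  M[L3]=60
step 24: P1: load  L6  ⟶  IE  (L6)  txn=BusRd  M[L6]=70
step 25: P0: store L5 := 92  ⟶  MI  (L5)  txn=∅  M[L5]=89
step 26: P1: load  L5  ⟶  OS  (L5)  txn=BusRd  M[L5]=89
step 27: P1: load  L5  ⟶  OS  (L5)  txn=∅  M[L5]=89
step 28: P1: store L1 := 19  ⟶  IM  (L1)  txn=BusRdX  M[L1]=80
step 29: P1: store L2 := 82  ⟶  IM  (L2)  txn=∅  M[L2]=20
step 30: P0: load  L6  ⟶  SS  (L6)  txn=BusRd  M[L6]=70

bus = none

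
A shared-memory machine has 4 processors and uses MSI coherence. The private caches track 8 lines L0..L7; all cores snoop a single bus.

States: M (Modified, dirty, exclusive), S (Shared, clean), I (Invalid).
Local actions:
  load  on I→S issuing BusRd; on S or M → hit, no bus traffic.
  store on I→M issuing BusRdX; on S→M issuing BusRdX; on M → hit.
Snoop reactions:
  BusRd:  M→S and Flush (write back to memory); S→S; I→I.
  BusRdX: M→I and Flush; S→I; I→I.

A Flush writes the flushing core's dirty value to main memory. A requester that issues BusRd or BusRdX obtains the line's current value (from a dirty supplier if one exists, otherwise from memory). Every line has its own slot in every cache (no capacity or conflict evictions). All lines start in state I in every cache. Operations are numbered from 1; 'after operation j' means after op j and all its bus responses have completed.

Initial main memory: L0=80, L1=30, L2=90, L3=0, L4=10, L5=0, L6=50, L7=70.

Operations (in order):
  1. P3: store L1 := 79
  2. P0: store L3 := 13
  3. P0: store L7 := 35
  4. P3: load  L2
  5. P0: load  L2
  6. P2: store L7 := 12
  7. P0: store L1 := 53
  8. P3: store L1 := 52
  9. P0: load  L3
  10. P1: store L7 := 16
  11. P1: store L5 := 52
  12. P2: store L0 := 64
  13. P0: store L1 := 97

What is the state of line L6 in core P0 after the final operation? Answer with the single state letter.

step 1: P3: store L1 := 79  ⟶  IIIM  (L1)  txn=BusRdX  M[L1]=30
step 2: P0: store L3 := 13  ⟶  MIII  (L3)  txn=BusRdX  M[L3]=0
step 3: P0: store L7 := 35  ⟶  MIII  (L7)  txn=BusRdX  M[L7]=70
step 4: P3: load  L2  ⟶  IIIS  (L2)  txn=BusRd  M[L2]=90
step 5: P0: load  L2  ⟶  SIIS  (L2)  txn=BusRd  M[L2]=90
step 6: P2: store L7 := 12  ⟶  IIMI  (L7)  txn=BusRdX+Flush  M[L7]=35
step 7: P0: store L1 := 53  ⟶  MIII  (L1)  txn=BusRdX+Flush  M[L1]=79
step 8: P3: store L1 := 52  ⟶  IIIM  (L1)  txn=BusRdX+Flush  M[L1]=53
step 9: P0: load  L3  ⟶  MIII  (L3)  txn=∅  M[L3]=0
step 10: P1: store L7 := 16  ⟶  IMII  (L7)  txn=BusRdX+Flush  M[L7]=12
step 11: P1: store L5 := 52  ⟶  IMII  (L5)  txn=BusRdX  M[L5]=0
step 12: P2: store L0 := 64  ⟶  IIMI  (L0)  txn=BusRdX  M[L0]=80
step 13: P0: store L1 := 97  ⟶  MIII  (L1)  txn=BusRdX+Flush  M[L1]=52

state = I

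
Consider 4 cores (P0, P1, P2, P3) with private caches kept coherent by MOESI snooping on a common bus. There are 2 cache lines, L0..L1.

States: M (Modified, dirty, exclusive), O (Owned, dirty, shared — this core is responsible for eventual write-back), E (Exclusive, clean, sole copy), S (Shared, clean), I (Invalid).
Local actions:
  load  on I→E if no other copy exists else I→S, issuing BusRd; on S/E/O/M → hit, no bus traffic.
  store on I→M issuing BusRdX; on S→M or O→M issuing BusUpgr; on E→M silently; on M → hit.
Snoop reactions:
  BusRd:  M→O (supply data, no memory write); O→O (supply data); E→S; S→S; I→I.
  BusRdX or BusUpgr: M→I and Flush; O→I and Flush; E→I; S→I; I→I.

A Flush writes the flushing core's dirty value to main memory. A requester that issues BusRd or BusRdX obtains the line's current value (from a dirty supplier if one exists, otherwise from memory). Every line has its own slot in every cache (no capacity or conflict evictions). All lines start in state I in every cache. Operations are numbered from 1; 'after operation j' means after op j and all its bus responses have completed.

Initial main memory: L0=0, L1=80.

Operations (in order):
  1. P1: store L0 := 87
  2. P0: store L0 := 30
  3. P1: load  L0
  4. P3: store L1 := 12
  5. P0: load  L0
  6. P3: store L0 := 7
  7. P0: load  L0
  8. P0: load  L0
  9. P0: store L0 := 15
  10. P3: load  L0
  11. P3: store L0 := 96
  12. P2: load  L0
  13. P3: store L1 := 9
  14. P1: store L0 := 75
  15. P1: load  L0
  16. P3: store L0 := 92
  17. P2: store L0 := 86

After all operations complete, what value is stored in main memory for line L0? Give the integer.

memory[L0] = 92

  op1 P1: store L0 := 87 → I/M/I/I on L0; bus BusRdX; mem=0
  op2 P0: store L0 := 30 → M/I/I/I on L0; bus BusRdX Flush; mem=87
  op3 P1: load  L0 → O/S/I/I on L0; bus BusRd; mem=87
  op4 P3: store L1 := 12 → I/I/I/M on L1; bus BusRdX; mem=80
  op5 P0: load  L0 → O/S/I/I on L0; bus (none); mem=87
  op6 P3: store L0 := 7 → I/I/I/M on L0; bus BusRdX Flush; mem=30
  op7 P0: load  L0 → S/I/I/O on L0; bus BusRd; mem=30
  op8 P0: load  L0 → S/I/I/O on L0; bus (none); mem=30
  op9 P0: store L0 := 15 → M/I/I/I on L0; bus BusUpgr Flush; mem=7
  op10 P3: load  L0 → O/I/I/S on L0; bus BusRd; mem=7
  op11 P3: store L0 := 96 → I/I/I/M on L0; bus BusUpgr Flush; mem=15
  op12 P2: load  L0 → I/I/S/O on L0; bus BusRd; mem=15
  op13 P3: store L1 := 9 → I/I/I/M on L1; bus (none); mem=80
  op14 P1: store L0 := 75 → I/M/I/I on L0; bus BusRdX Flush; mem=96
  op15 P1: load  L0 → I/M/I/I on L0; bus (none); mem=96
  op16 P3: store L0 := 92 → I/I/I/M on L0; bus BusRdX Flush; mem=75
  op17 P2: store L0 := 86 → I/I/M/I on L0; bus BusRdX Flush; mem=92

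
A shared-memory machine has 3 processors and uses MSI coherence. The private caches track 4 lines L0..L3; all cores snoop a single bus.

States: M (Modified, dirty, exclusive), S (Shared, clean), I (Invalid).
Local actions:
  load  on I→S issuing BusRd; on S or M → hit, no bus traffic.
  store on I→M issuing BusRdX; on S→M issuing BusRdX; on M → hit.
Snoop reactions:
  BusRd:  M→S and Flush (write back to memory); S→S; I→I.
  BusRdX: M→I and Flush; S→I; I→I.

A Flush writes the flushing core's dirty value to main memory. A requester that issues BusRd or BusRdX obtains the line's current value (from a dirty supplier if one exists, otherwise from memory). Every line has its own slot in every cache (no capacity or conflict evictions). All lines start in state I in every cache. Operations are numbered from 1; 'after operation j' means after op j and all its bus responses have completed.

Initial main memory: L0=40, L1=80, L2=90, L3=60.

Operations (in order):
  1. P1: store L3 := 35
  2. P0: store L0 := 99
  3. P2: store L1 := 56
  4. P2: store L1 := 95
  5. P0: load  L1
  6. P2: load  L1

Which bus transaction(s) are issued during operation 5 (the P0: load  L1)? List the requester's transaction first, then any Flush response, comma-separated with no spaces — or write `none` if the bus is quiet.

step 1: P1: store L3 := 35  ⟶  IMI  (L3)  txn=BusRdX  M[L3]=60
step 2: P0: store L0 := 99  ⟶  MII  (L0)  txn=BusRdX  M[L0]=40
step 3: P2: store L1 := 56  ⟶  IIM  (L1)  txn=BusRdX  M[L1]=80
step 4: P2: store L1 := 95  ⟶  IIM  (L1)  txn=∅  M[L1]=80
step 5: P0: load  L1  ⟶  SIS  (L1)  txn=BusRd+Flush  M[L1]=95
step 6: P2: load  L1  ⟶  SIS  (L1)  txn=∅  M[L1]=95

bus = BusRd,Flush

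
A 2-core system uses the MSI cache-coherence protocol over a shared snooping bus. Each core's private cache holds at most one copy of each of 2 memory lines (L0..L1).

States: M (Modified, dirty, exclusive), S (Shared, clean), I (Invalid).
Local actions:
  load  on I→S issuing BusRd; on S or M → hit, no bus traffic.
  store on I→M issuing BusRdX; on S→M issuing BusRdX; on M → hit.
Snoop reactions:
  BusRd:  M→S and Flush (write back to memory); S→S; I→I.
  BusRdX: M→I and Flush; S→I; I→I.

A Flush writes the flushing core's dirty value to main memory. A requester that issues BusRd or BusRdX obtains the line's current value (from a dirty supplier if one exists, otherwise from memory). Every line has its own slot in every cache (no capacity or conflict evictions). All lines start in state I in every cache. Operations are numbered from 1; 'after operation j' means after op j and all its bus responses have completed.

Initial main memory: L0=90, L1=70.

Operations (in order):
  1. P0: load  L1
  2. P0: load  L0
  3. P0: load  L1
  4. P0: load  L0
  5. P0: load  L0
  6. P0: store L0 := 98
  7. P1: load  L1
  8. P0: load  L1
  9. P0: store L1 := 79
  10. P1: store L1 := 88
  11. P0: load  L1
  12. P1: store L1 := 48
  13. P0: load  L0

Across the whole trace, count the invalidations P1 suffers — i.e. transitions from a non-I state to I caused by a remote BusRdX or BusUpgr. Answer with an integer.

  op1 P0: load  L1 → S/I on L1; bus BusRd; mem=70
  op2 P0: load  L0 → S/I on L0; bus BusRd; mem=90
  op3 P0: load  L1 → S/I on L1; bus (none); mem=70
  op4 P0: load  L0 → S/I on L0; bus (none); mem=90
  op5 P0: load  L0 → S/I on L0; bus (none); mem=90
  op6 P0: store L0 := 98 → M/I on L0; bus BusRdX; mem=90
  op7 P1: load  L1 → S/S on L1; bus BusRd; mem=70
  op8 P0: load  L1 → S/S on L1; bus (none); mem=70
  op9 P0: store L1 := 79 → M/I on L1; bus BusRdX; mem=70
  op10 P1: store L1 := 88 → I/M on L1; bus BusRdX Flush; mem=79
  op11 P0: load  L1 → S/S on L1; bus BusRd Flush; mem=88
  op12 P1: store L1 := 48 → I/M on L1; bus BusRdX; mem=88
  op13 P0: load  L0 → M/I on L0; bus (none); mem=90

invalidations = 1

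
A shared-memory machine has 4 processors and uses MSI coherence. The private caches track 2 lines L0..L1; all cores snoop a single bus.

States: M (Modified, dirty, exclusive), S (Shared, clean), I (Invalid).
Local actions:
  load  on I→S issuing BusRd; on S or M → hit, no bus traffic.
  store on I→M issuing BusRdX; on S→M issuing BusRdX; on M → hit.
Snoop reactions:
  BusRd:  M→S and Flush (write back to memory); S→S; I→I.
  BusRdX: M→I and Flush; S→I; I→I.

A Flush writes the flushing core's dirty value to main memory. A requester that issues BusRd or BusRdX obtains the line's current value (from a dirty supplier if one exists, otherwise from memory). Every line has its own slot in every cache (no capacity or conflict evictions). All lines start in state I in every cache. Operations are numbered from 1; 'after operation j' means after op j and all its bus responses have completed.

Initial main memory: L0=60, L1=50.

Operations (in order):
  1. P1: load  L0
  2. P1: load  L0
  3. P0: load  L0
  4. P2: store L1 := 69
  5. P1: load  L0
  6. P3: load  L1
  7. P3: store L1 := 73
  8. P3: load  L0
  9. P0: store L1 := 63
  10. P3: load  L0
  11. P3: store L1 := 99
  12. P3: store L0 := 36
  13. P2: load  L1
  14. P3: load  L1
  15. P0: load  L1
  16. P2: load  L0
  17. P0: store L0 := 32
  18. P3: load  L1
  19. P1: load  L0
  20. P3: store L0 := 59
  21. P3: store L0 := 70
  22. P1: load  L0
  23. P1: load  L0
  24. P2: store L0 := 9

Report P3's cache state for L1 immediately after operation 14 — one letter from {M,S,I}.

state = S

  op1 P1: load  L0 → I/S/I/I on L0; bus BusRd; mem=60
  op2 P1: load  L0 → I/S/I/I on L0; bus (none); mem=60
  op3 P0: load  L0 → S/S/I/I on L0; bus BusRd; mem=60
  op4 P2: store L1 := 69 → I/I/M/I on L1; bus BusRdX; mem=50
  op5 P1: load  L0 → S/S/I/I on L0; bus (none); mem=60
  op6 P3: load  L1 → I/I/S/S on L1; bus BusRd Flush; mem=69
  op7 P3: store L1 := 73 → I/I/I/M on L1; bus BusRdX; mem=69
  op8 P3: load  L0 → S/S/I/S on L0; bus BusRd; mem=60
  op9 P0: store L1 := 63 → M/I/I/I on L1; bus BusRdX Flush; mem=73
  op10 P3: load  L0 → S/S/I/S on L0; bus (none); mem=60
  op11 P3: store L1 := 99 → I/I/I/M on L1; bus BusRdX Flush; mem=63
  op12 P3: store L0 := 36 → I/I/I/M on L0; bus BusRdX; mem=60
  op13 P2: load  L1 → I/I/S/S on L1; bus BusRd Flush; mem=99
  op14 P3: load  L1 → I/I/S/S on L1; bus (none); mem=99
  op15 P0: load  L1 → S/I/S/S on L1; bus BusRd; mem=99
  op16 P2: load  L0 → I/I/S/S on L0; bus BusRd Flush; mem=36
  op17 P0: store L0 := 32 → M/I/I/I on L0; bus BusRdX; mem=36
  op18 P3: load  L1 → S/I/S/S on L1; bus (none); mem=99
  op19 P1: load  L0 → S/S/I/I on L0; bus BusRd Flush; mem=32
  op20 P3: store L0 := 59 → I/I/I/M on L0; bus BusRdX; mem=32
  op21 P3: store L0 := 70 → I/I/I/M on L0; bus (none); mem=32
  op22 P1: load  L0 → I/S/I/S on L0; bus BusRd Flush; mem=70
  op23 P1: load  L0 → I/S/I/S on L0; bus (none); mem=70
  op24 P2: store L0 := 9 → I/I/M/I on L0; bus BusRdX; mem=70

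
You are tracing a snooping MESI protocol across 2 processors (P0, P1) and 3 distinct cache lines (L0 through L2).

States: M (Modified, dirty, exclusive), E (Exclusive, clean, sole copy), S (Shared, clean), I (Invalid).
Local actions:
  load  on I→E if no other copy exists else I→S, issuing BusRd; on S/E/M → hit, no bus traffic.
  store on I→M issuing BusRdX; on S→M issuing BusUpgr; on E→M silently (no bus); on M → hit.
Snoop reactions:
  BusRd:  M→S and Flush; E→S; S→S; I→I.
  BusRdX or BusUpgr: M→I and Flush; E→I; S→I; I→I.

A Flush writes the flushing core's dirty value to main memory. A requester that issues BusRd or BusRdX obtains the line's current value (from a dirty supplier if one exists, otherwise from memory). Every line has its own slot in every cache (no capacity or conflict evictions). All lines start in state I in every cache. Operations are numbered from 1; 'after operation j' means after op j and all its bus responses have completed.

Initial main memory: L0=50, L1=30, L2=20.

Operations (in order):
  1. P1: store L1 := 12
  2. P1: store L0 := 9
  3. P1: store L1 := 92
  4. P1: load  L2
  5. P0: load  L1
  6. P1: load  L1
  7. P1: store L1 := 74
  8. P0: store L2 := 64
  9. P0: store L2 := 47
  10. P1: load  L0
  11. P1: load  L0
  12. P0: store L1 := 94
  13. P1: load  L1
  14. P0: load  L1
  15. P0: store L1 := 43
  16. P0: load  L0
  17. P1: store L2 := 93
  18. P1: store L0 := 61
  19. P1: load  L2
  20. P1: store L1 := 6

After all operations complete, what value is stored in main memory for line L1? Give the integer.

memory[L1] = 43

step 1: P1: store L1 := 12  ⟶  IM  (L1)  txn=BusRdX  M[L1]=30
step 2: P1: store L0 := 9  ⟶  IM  (L0)  txn=BusRdX  M[L0]=50
step 3: P1: store L1 := 92  ⟶  IM  (L1)  txn=∅  M[L1]=30
step 4: P1: load  L2  ⟶  IE  (L2)  txn=BusRd  M[L2]=20
step 5: P0: load  L1  ⟶  SS  (L1)  txn=BusRd+Flush  M[L1]=92
step 6: P1: load  L1  ⟶  SS  (L1)  txn=∅  M[L1]=92
step 7: P1: store L1 := 74  ⟶  IM  (L1)  txn=BusUpgr  M[L1]=92
step 8: P0: store L2 := 64  ⟶  MI  (L2)  txn=BusRdX  M[L2]=20
step 9: P0: store L2 := 47  ⟶  MI  (L2)  txn=∅  M[L2]=20
step 10: P1: load  L0  ⟶  IM  (L0)  txn=∅  M[L0]=50
step 11: P1: load  L0  ⟶  IM  (L0)  txn=∅  M[L0]=50
step 12: P0: store L1 := 94  ⟶  MI  (L1)  txn=BusRdX+Flush  M[L1]=74
step 13: P1: load  L1  ⟶  SS  (L1)  txn=BusRd+Flush  M[L1]=94
step 14: P0: load  L1  ⟶  SS  (L1)  txn=∅  M[L1]=94
step 15: P0: store L1 := 43  ⟶  MI  (L1)  txn=BusUpgr  M[L1]=94
step 16: P0: load  L0  ⟶  SS  (L0)  txn=BusRd+Flush  M[L0]=9
step 17: P1: store L2 := 93  ⟶  IM  (L2)  txn=BusRdX+Flush  M[L2]=47
step 18: P1: store L0 := 61  ⟶  IM  (L0)  txn=BusUpgr  M[L0]=9
step 19: P1: load  L2  ⟶  IM  (L2)  txn=∅  M[L2]=47
step 20: P1: store L1 := 6  ⟶  IM  (L1)  txn=BusRdX+Flush  M[L1]=43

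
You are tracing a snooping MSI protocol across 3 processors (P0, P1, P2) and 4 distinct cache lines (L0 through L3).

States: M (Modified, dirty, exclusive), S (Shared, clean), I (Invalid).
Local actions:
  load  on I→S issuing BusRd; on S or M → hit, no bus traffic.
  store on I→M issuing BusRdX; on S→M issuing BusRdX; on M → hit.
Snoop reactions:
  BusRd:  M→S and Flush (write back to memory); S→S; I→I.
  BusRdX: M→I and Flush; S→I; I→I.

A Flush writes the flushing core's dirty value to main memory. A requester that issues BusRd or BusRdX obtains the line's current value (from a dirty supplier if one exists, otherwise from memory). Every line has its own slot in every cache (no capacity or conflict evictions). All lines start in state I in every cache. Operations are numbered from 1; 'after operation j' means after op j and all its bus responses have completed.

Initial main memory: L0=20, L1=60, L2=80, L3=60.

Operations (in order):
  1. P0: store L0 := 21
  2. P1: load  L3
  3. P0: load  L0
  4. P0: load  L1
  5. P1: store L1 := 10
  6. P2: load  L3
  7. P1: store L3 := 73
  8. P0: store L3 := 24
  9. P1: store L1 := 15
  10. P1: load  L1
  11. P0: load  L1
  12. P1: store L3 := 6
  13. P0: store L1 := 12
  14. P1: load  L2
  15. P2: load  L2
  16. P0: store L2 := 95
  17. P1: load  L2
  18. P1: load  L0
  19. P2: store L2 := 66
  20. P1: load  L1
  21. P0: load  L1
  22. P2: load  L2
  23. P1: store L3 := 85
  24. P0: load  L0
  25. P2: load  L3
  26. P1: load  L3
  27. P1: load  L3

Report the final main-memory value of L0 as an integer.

step 1: P0: store L0 := 21  ⟶  MII  (L0)  txn=BusRdX  M[L0]=20
step 2: P1: load  L3  ⟶  ISI  (L3)  txn=BusRd  M[L3]=60
step 3: P0: load  L0  ⟶  MII  (L0)  txn=∅  M[L0]=20
step 4: P0: load  L1  ⟶  SII  (L1)  txn=BusRd  M[L1]=60
step 5: P1: store L1 := 10  ⟶  IMI  (L1)  txn=BusRdX  M[L1]=60
step 6: P2: load  L3  ⟶  ISS  (L3)  txn=BusRd  M[L3]=60
step 7: P1: store L3 := 73  ⟶  IMI  (L3)  txn=BusRdX  M[L3]=60
step 8: P0: store L3 := 24  ⟶  MII  (L3)  txn=BusRdX+Flush  M[L3]=73
step 9: P1: store L1 := 15  ⟶  IMI  (L1)  txn=∅  M[L1]=60
step 10: P1: load  L1  ⟶  IMI  (L1)  txn=∅  M[L1]=60
step 11: P0: load  L1  ⟶  SSI  (L1)  txn=BusRd+Flush  M[L1]=15
step 12: P1: store L3 := 6  ⟶  IMI  (L3)  txn=BusRdX+Flush  M[L3]=24
step 13: P0: store L1 := 12  ⟶  MII  (L1)  txn=BusRdX  M[L1]=15
step 14: P1: load  L2  ⟶  ISI  (L2)  txn=BusRd  M[L2]=80
step 15: P2: load  L2  ⟶  ISS  (L2)  txn=BusRd  M[L2]=80
step 16: P0: store L2 := 95  ⟶  MII  (L2)  txn=BusRdX  M[L2]=80
step 17: P1: load  L2  ⟶  SSI  (L2)  txn=BusRd+Flush  M[L2]=95
step 18: P1: load  L0  ⟶  SSI  (L0)  txn=BusRd+Flush  M[L0]=21
step 19: P2: store L2 := 66  ⟶  IIM  (L2)  txn=BusRdX  M[L2]=95
step 20: P1: load  L1  ⟶  SSI  (L1)  txn=BusRd+Flush  M[L1]=12
step 21: P0: load  L1  ⟶  SSI  (L1)  txn=∅  M[L1]=12
step 22: P2: load  L2  ⟶  IIM  (L2)  txn=∅  M[L2]=95
step 23: P1: store L3 := 85  ⟶  IMI  (L3)  txn=∅  M[L3]=24
step 24: P0: load  L0  ⟶  SSI  (L0)  txn=∅  M[L0]=21
step 25: P2: load  L3  ⟶  ISS  (L3)  txn=BusRd+Flush  M[L3]=85
step 26: P1: load  L3  ⟶  ISS  (L3)  txn=∅  M[L3]=85
step 27: P1: load  L3  ⟶  ISS  (L3)  txn=∅  M[L3]=85

memory[L0] = 21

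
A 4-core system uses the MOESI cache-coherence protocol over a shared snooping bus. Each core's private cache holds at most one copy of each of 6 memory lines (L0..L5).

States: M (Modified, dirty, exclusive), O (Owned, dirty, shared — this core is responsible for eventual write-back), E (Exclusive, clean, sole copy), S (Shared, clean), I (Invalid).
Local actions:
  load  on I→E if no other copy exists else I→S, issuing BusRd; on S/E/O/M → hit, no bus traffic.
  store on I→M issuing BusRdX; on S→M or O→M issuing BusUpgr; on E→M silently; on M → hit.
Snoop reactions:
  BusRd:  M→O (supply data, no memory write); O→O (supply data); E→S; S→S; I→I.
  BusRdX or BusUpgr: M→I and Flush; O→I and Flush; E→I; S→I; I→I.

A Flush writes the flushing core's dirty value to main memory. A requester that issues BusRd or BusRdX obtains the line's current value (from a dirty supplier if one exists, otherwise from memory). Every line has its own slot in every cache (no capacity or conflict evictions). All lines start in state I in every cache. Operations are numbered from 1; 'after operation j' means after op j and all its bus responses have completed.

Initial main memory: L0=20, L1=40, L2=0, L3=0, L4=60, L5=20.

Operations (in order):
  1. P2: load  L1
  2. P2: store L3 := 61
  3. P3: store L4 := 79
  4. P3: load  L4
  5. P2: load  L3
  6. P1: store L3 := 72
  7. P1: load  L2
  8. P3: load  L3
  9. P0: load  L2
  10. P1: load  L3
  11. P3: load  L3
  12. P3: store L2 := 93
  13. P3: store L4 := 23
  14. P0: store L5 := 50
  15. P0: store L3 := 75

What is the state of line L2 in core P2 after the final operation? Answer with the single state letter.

state = I

[1] P2: load  L1 | P0:I, P1:I, P2:E(40), P3:I | bus: BusRd
[2] P2: store L3 := 61 | P0:I, P1:I, P2:M(61), P3:I | bus: BusRdX
[3] P3: store L4 := 79 | P0:I, P1:I, P2:I, P3:M(79) | bus: BusRdX
[4] P3: load  L4 | P0:I, P1:I, P2:I, P3:M(79) | bus: none
[5] P2: load  L3 | P0:I, P1:I, P2:M(61), P3:I | bus: none
[6] P1: store L3 := 72 | P0:I, P1:M(72), P2:I, P3:I | bus: BusRdX,Flush
[7] P1: load  L2 | P0:I, P1:E(0), P2:I, P3:I | bus: BusRd
[8] P3: load  L3 | P0:I, P1:O(72), P2:I, P3:S(72) | bus: BusRd
[9] P0: load  L2 | P0:S(0), P1:S(0), P2:I, P3:I | bus: BusRd
[10] P1: load  L3 | P0:I, P1:O(72), P2:I, P3:S(72) | bus: none
[11] P3: load  L3 | P0:I, P1:O(72), P2:I, P3:S(72) | bus: none
[12] P3: store L2 := 93 | P0:I, P1:I, P2:I, P3:M(93) | bus: BusRdX
[13] P3: store L4 := 23 | P0:I, P1:I, P2:I, P3:M(23) | bus: none
[14] P0: store L5 := 50 | P0:M(50), P1:I, P2:I, P3:I | bus: BusRdX
[15] P0: store L3 := 75 | P0:M(75), P1:I, P2:I, P3:I | bus: BusRdX,Flush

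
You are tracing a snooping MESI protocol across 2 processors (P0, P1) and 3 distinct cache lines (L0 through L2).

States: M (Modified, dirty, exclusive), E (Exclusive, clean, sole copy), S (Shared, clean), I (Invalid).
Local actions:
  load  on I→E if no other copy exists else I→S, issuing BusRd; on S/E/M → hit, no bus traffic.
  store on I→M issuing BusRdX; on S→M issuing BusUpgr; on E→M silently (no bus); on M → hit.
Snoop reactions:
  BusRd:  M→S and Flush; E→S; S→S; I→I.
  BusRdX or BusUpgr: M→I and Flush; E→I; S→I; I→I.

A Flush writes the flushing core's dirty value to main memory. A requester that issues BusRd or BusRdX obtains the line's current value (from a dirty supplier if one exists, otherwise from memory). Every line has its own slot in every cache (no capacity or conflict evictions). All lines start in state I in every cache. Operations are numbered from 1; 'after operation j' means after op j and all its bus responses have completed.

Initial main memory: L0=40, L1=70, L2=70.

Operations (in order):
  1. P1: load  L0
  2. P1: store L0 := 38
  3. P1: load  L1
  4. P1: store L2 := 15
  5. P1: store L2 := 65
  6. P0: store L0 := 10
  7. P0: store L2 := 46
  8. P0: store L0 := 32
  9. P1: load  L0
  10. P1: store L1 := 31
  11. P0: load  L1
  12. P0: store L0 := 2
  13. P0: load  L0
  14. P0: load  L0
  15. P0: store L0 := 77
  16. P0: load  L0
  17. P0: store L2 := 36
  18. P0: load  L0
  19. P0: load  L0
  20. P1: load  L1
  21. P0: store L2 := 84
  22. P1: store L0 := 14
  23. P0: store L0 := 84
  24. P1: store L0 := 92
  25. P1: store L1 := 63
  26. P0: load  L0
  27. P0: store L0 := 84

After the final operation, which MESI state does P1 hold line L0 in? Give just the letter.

state = I

[1] P1: load  L0 | P0:I, P1:E(40) | bus: BusRd
[2] P1: store L0 := 38 | P0:I, P1:M(38) | bus: none
[3] P1: load  L1 | P0:I, P1:E(70) | bus: BusRd
[4] P1: store L2 := 15 | P0:I, P1:M(15) | bus: BusRdX
[5] P1: store L2 := 65 | P0:I, P1:M(65) | bus: none
[6] P0: store L0 := 10 | P0:M(10), P1:I | bus: BusRdX,Flush
[7] P0: store L2 := 46 | P0:M(46), P1:I | bus: BusRdX,Flush
[8] P0: store L0 := 32 | P0:M(32), P1:I | bus: none
[9] P1: load  L0 | P0:S(32), P1:S(32) | bus: BusRd,Flush
[10] P1: store L1 := 31 | P0:I, P1:M(31) | bus: none
[11] P0: load  L1 | P0:S(31), P1:S(31) | bus: BusRd,Flush
[12] P0: store L0 := 2 | P0:M(2), P1:I | bus: BusUpgr
[13] P0: load  L0 | P0:M(2), P1:I | bus: none
[14] P0: load  L0 | P0:M(2), P1:I | bus: none
[15] P0: store L0 := 77 | P0:M(77), P1:I | bus: none
[16] P0: load  L0 | P0:M(77), P1:I | bus: none
[17] P0: store L2 := 36 | P0:M(36), P1:I | bus: none
[18] P0: load  L0 | P0:M(77), P1:I | bus: none
[19] P0: load  L0 | P0:M(77), P1:I | bus: none
[20] P1: load  L1 | P0:S(31), P1:S(31) | bus: none
[21] P0: store L2 := 84 | P0:M(84), P1:I | bus: none
[22] P1: store L0 := 14 | P0:I, P1:M(14) | bus: BusRdX,Flush
[23] P0: store L0 := 84 | P0:M(84), P1:I | bus: BusRdX,Flush
[24] P1: store L0 := 92 | P0:I, P1:M(92) | bus: BusRdX,Flush
[25] P1: store L1 := 63 | P0:I, P1:M(63) | bus: BusUpgr
[26] P0: load  L0 | P0:S(92), P1:S(92) | bus: BusRd,Flush
[27] P0: store L0 := 84 | P0:M(84), P1:I | bus: BusUpgr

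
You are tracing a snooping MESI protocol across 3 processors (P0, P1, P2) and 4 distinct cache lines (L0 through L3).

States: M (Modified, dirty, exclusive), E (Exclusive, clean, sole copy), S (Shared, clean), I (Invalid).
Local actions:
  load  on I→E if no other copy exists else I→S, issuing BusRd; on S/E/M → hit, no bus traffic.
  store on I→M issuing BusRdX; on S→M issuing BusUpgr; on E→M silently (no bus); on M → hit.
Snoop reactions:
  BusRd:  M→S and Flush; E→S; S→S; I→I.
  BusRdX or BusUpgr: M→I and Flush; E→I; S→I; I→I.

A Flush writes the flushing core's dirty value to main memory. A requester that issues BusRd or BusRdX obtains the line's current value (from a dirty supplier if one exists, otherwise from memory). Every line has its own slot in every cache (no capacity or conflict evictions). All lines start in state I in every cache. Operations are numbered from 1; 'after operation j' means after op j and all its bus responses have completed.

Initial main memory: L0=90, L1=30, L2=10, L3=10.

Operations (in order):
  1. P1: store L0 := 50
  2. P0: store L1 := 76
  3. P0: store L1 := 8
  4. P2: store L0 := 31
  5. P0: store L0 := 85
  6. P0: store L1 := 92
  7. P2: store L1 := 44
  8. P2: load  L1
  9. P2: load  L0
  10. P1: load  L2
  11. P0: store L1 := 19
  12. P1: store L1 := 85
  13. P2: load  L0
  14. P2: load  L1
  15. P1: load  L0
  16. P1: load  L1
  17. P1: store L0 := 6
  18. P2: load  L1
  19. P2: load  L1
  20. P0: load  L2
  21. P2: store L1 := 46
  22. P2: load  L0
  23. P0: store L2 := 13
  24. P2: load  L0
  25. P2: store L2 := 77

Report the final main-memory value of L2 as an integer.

memory[L2] = 13

step 1: P1: store L0 := 50  ⟶  IMI  (L0)  txn=BusRdX  M[L0]=90
step 2: P0: store L1 := 76  ⟶  MII  (L1)  txn=BusRdX  M[L1]=30
step 3: P0: store L1 := 8  ⟶  MII  (L1)  txn=∅  M[L1]=30
step 4: P2: store L0 := 31  ⟶  IIM  (L0)  txn=BusRdX+Flush  M[L0]=50
step 5: P0: store L0 := 85  ⟶  MII  (L0)  txn=BusRdX+Flush  M[L0]=31
step 6: P0: store L1 := 92  ⟶  MII  (L1)  txn=∅  M[L1]=30
step 7: P2: store L1 := 44  ⟶  IIM  (L1)  txn=BusRdX+Flush  M[L1]=92
step 8: P2: load  L1  ⟶  IIM  (L1)  txn=∅  M[L1]=92
step 9: P2: load  L0  ⟶  SIS  (L0)  txn=BusRd+Flush  M[L0]=85
step 10: P1: load  L2  ⟶  IEI  (L2)  txn=BusRd  M[L2]=10
step 11: P0: store L1 := 19  ⟶  MII  (L1)  txn=BusRdX+Flush  M[L1]=44
step 12: P1: store L1 := 85  ⟶  IMI  (L1)  txn=BusRdX+Flush  M[L1]=19
step 13: P2: load  L0  ⟶  SIS  (L0)  txn=∅  M[L0]=85
step 14: P2: load  L1  ⟶  ISS  (L1)  txn=BusRd+Flush  M[L1]=85
step 15: P1: load  L0  ⟶  SSS  (L0)  txn=BusRd  M[L0]=85
step 16: P1: load  L1  ⟶  ISS  (L1)  txn=∅  M[L1]=85
step 17: P1: store L0 := 6  ⟶  IMI  (L0)  txn=BusUpgr  M[L0]=85
step 18: P2: load  L1  ⟶  ISS  (L1)  txn=∅  M[L1]=85
step 19: P2: load  L1  ⟶  ISS  (L1)  txn=∅  M[L1]=85
step 20: P0: load  L2  ⟶  SSI  (L2)  txn=BusRd  M[L2]=10
step 21: P2: store L1 := 46  ⟶  IIM  (L1)  txn=BusUpgr  M[L1]=85
step 22: P2: load  L0  ⟶  ISS  (L0)  txn=BusRd+Flush  M[L0]=6
step 23: P0: store L2 := 13  ⟶  MII  (L2)  txn=BusUpgr  M[L2]=10
step 24: P2: load  L0  ⟶  ISS  (L0)  txn=∅  M[L0]=6
step 25: P2: store L2 := 77  ⟶  IIM  (L2)  txn=BusRdX+Flush  M[L2]=13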